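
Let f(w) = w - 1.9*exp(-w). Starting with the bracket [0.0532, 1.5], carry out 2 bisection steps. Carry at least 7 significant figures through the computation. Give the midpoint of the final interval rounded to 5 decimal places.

f(0.053200) = -1.748362, f(1.500000) = 1.076053 (opposite signs)
step 1: m = 0.776600, f(m) = -0.097338 < 0 → root in [0.776600, 1.500000]
step 2: m = 1.138300, f(m) = 0.529610 > 0 → root in [0.776600, 1.138300]
Midpoint of [0.776600, 1.138300] = 0.957450

0.95745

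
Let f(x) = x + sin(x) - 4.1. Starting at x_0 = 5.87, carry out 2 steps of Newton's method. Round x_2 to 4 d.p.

Newton update: x ← x − f(x)/f'(x).
f'(x) = 1 + cos(x)
x_0 = 5.870000: f = 1.368471, f' = 1.915846 → x_1 = 5.870000 - (1.368471)/(1.915846) = 5.155709
x_1 = 5.155709: f = 0.152377, f' = 1.428941 → x_2 = 5.155709 - (0.152377)/(1.428941) = 5.049073

5.0491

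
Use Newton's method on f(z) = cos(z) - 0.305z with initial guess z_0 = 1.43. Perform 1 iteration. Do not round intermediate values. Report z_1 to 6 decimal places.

Newton update: z ← z − f(z)/f'(z).
f'(z) = -sin(z) - 0.305
z_0 = 1.430000: f = -0.295818, f' = -1.295105 → z_1 = 1.430000 - (-0.295818)/(-1.295105) = 1.201587

1.201587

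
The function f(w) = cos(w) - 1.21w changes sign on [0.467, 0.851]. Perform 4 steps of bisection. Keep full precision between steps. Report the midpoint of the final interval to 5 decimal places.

f(0.467000) = 0.327853, f(0.851000) = -0.370478 (opposite signs)
step 1: m = 0.659000, f(m) = -0.006785 < 0 → root in [0.467000, 0.659000]
step 2: m = 0.563000, f(m) = 0.164428 > 0 → root in [0.563000, 0.659000]
step 3: m = 0.611000, f(m) = 0.079765 > 0 → root in [0.611000, 0.659000]
step 4: m = 0.635000, f(m) = 0.036722 > 0 → root in [0.635000, 0.659000]
Midpoint of [0.635000, 0.659000] = 0.647000

0.64700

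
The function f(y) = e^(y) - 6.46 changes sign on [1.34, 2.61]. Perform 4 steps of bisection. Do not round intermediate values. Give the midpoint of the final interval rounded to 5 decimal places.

f(1.340000) = -2.640956, f(2.610000) = 7.139051 (opposite signs)
step 1: m = 1.975000, f(m) = 0.746620 > 0 → root in [1.340000, 1.975000]
step 2: m = 1.657500, f(m) = -1.213821 < 0 → root in [1.657500, 1.975000]
step 3: m = 1.816250, f(m) = -0.311243 < 0 → root in [1.816250, 1.975000]
step 4: m = 1.895625, f(m) = 0.196708 > 0 → root in [1.816250, 1.895625]
Midpoint of [1.816250, 1.895625] = 1.855938

1.85594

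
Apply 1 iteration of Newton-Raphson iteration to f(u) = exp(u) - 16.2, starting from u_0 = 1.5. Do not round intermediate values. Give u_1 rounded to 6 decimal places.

f'(u) = exp(u)
u_0 = 1.500000: f = -11.718311, f' = 4.481689 → u_1 = 1.500000 - (-11.718311)/(4.481689) = 4.114709

4.114709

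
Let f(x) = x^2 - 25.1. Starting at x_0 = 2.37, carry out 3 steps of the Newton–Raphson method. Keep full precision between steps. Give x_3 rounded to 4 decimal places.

f'(x) = 2x
x_0 = 2.370000: f = -19.483100, f' = 4.740000 → x_1 = 2.370000 - (-19.483100)/(4.740000) = 6.480359
x_1 = 6.480359: f = 16.895048, f' = 12.960717 → x_2 = 6.480359 - (16.895048)/(12.960717) = 5.176801
x_2 = 5.176801: f = 1.699264, f' = 10.353601 → x_3 = 5.176801 - (1.699264)/(10.353601) = 5.012678

5.0127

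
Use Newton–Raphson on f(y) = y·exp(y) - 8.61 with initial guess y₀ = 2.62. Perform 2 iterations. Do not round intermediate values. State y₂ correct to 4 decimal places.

f'(y) = (y + 1)·exp(y)
y_0 = 2.620000: f = 27.377596, f' = 49.723319 → y_1 = 2.620000 - (27.377596)/(49.723319) = 2.069401
y_1 = 2.069401: f = 7.779823, f' = 24.309903 → y_2 = 2.069401 - (7.779823)/(24.309903) = 1.749374

1.7494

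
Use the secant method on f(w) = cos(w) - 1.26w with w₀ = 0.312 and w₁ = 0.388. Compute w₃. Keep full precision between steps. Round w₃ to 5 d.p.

f(w_0) = 0.558602, f(w_1) = 0.436788
w_2 = 0.388000 - (0.436788)·(0.388000 - 0.312000)/(0.436788 - (0.558602)) = 0.660513; f(w_2) = -0.042568
w_3 = 0.660513 - (-0.042568)·(0.660513 - 0.388000)/(-0.042568 - (0.436788)) = 0.636313; f(w_3) = 0.002538

0.63631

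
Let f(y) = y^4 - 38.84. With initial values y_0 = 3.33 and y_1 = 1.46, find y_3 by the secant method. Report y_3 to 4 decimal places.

f(y_0) = 84.123703, f(y_1) = -34.296281
y_2 = 1.460000 - (-34.296281)·(1.460000 - 3.330000)/(-34.296281 - (84.123703)) = 2.001581; f(y_2) = -22.789339
y_3 = 2.001581 - (-22.789339)·(2.001581 - 1.460000)/(-22.789339 - (-34.296281)) = 3.074175; f(y_3) = 50.472985

3.0742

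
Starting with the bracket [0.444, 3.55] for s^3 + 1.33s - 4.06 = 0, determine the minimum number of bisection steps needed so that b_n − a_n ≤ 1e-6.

Initial width b − a = 3.55 − 0.444 = 3.106000.
After n steps the width is (b−a)/2^n; need (b−a)/2^n ≤ 1e-6.
So n ≥ log₂(3.106000/1e-6) = log₂(3106000.0000) ≈ 21.5666.
Hence n = 22.

22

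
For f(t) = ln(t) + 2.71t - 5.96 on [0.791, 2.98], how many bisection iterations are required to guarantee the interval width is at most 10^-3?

Initial width b − a = 2.98 − 0.791 = 2.189000.
After n steps the width is (b−a)/2^n; need (b−a)/2^n ≤ 10^-3.
So n ≥ log₂(2.189000/10^-3) = log₂(2189.0000) ≈ 11.0961.
Hence n = 12.

12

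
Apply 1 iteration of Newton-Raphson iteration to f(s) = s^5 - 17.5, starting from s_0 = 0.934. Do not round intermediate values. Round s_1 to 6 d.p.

Newton update: s ← s − f(s)/f'(s).
f'(s) = 5s^4
s_0 = 0.934000: f = -16.789221, f' = 3.805025 → s_1 = 0.934000 - (-16.789221)/(3.805025) = 5.346381

5.346381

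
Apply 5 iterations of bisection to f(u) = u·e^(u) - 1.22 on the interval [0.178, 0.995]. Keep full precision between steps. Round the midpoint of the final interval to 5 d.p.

f(0.178000) = -1.007321, f(0.995000) = 1.471201 (opposite signs)
step 1: m = 0.586500, f(m) = -0.165657 < 0 → root in [0.586500, 0.995000]
step 2: m = 0.790750, f(m) = 0.523643 > 0 → root in [0.586500, 0.790750]
step 3: m = 0.688625, f(m) = 0.151036 > 0 → root in [0.586500, 0.688625]
step 4: m = 0.637563, f(m) = -0.013819 < 0 → root in [0.637563, 0.688625]
step 5: m = 0.663094, f(m) = 0.066924 > 0 → root in [0.637563, 0.663094]
Midpoint of [0.637563, 0.663094] = 0.650328

0.65033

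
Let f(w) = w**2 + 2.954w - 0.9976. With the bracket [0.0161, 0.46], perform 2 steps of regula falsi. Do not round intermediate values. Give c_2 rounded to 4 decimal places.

f(0.016100) = -0.949781, f(0.460000) = 0.572840
step 1: c = 0.292996, f(c) = -0.046243 < 0 → new bracket [0.292996, 0.460000]
step 2: c = 0.305471, f(c) = -0.001928 < 0 → new bracket [0.305471, 0.460000]

0.3055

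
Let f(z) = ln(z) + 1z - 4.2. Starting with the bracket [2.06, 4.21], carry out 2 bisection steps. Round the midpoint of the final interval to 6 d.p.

f(2.060000) = -1.417294, f(4.210000) = 1.447463 (opposite signs)
step 1: m = 3.135000, f(m) = 0.077629 > 0 → root in [2.060000, 3.135000]
step 2: m = 2.597500, f(m) = -0.647951 < 0 → root in [2.597500, 3.135000]
Midpoint of [2.597500, 3.135000] = 2.866250

2.866250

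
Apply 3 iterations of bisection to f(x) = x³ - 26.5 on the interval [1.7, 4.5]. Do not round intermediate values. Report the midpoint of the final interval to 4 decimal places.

f(1.700000) = -21.587000, f(4.500000) = 64.625000 (opposite signs)
step 1: m = 3.100000, f(m) = 3.291000 > 0 → root in [1.700000, 3.100000]
step 2: m = 2.400000, f(m) = -12.676000 < 0 → root in [2.400000, 3.100000]
step 3: m = 2.750000, f(m) = -5.703125 < 0 → root in [2.750000, 3.100000]
Midpoint of [2.750000, 3.100000] = 2.925000

2.9250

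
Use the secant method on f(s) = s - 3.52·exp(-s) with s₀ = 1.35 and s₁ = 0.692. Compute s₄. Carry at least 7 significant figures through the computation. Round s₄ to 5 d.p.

f(s_0) = 0.437474, f(s_1) = -1.070020
s_2 = 0.692000 - (-1.070020)·(0.692000 - 1.350000)/(-1.070020 - (0.437474)) = 1.159049; f(s_2) = 0.054527
s_3 = 1.159049 - (0.054527)·(1.159049 - 0.692000)/(0.054527 - (-1.070020)) = 1.136402; f(s_3) = 0.006582
s_4 = 1.136402 - (0.006582)·(1.136402 - 1.159049)/(0.006582 - (0.054527)) = 1.133293; f(s_4) = -0.000045

1.13329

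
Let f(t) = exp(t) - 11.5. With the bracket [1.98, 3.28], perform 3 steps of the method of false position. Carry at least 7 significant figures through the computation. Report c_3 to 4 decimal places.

False-position update: c = (a·f(b) − b·f(a))/(f(b) − f(a)); replace the endpoint whose sign matches f(c).
f(1.980000) = -4.257257, f(3.280000) = 15.075773
step 1: c = 2.266268, f(c) = -1.856652 < 0 → new bracket [2.266268, 3.280000]
step 2: c = 2.377425, f(c) = -0.722887 < 0 → new bracket [2.377425, 3.280000]
step 3: c = 2.418723, f(c) = -0.268491 < 0 → new bracket [2.418723, 3.280000]

2.4187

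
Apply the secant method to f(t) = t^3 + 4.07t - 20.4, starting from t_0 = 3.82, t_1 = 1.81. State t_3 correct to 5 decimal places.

2.27441

Secant update: t_(k+1) = t_k − f(t_k)·(t_k − t_(k-1))/(f(t_k) − f(t_(k-1))).
f(t_0) = 50.890368, f(t_1) = -7.103559
t_2 = 1.810000 - (-7.103559)·(1.810000 - 3.820000)/(-7.103559 - (50.890368)) = 2.056201; f(t_2) = -3.337724
t_3 = 2.056201 - (-3.337724)·(2.056201 - 1.810000)/(-3.337724 - (-7.103559)) = 2.274413; f(t_3) = 0.622293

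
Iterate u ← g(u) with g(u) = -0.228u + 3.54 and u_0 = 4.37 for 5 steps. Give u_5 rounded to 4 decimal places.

2.8818

u_1 = g(4.370000) = 2.543640
u_2 = g(2.543640) = 2.960050
u_3 = g(2.960050) = 2.865109
u_4 = g(2.865109) = 2.886755
u_5 = g(2.886755) = 2.881820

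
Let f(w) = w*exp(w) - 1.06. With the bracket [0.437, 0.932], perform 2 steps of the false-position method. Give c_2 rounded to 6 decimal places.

0.578659

False-position update: c = (a·f(b) − b·f(a))/(f(b) − f(a)); replace the endpoint whose sign matches f(c).
f(0.437000) = -0.383499, f(0.932000) = 1.306892
step 1: c = 0.549301, f(c) = -0.108588 < 0 → new bracket [0.549301, 0.932000]
step 2: c = 0.578659, f(c) = -0.027876 < 0 → new bracket [0.578659, 0.932000]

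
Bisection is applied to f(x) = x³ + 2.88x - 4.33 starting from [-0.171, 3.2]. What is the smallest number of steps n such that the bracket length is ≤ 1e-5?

19

Initial width b − a = 3.2 − -0.171 = 3.371000.
After n steps the width is (b−a)/2^n; need (b−a)/2^n ≤ 1e-5.
So n ≥ log₂(3.371000/1e-5) = log₂(337100.0000) ≈ 18.3628.
Hence n = 19.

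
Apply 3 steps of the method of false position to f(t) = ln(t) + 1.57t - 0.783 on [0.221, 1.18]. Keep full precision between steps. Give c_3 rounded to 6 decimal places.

f(0.221000) = -1.945623, f(1.180000) = 1.235114
step 1: c = 0.807610, f(c) = 0.271272 > 0 → new bracket [0.221000, 0.807610]
step 2: c = 0.735829, f(c) = 0.065494 > 0 → new bracket [0.221000, 0.735829]
step 3: c = 0.719063, f(c) = 0.016123 > 0 → new bracket [0.221000, 0.719063]

0.719063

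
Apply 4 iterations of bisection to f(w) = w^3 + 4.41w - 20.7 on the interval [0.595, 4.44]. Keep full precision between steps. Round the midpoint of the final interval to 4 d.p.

f(0.595000) = -17.865405, f(4.440000) = 86.408784 (opposite signs)
step 1: m = 2.517500, f(m) = 6.357602 > 0 → root in [0.595000, 2.517500]
step 2: m = 1.556250, f(m) = -10.067834 < 0 → root in [1.556250, 2.517500]
step 3: m = 2.036875, f(m) = -3.266673 < 0 → root in [2.036875, 2.517500]
step 4: m = 2.277188, f(m) = 1.150941 > 0 → root in [2.036875, 2.277188]
Midpoint of [2.036875, 2.277188] = 2.157031

2.1570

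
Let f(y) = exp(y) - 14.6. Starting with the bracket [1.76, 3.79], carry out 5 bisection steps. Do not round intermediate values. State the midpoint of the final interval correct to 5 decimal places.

f(1.760000) = -8.787563, f(3.790000) = 29.656400 (opposite signs)
step 1: m = 2.775000, f(m) = 1.438627 > 0 → root in [1.760000, 2.775000]
step 2: m = 2.267500, f(m) = -4.944767 < 0 → root in [2.267500, 2.775000]
step 3: m = 2.521250, f(m) = -2.155858 < 0 → root in [2.521250, 2.775000]
step 4: m = 2.648125, f(m) = -0.472475 < 0 → root in [2.648125, 2.775000]
step 5: m = 2.711563, f(m) = 0.452777 > 0 → root in [2.648125, 2.711563]
Midpoint of [2.648125, 2.711563] = 2.679844

2.67984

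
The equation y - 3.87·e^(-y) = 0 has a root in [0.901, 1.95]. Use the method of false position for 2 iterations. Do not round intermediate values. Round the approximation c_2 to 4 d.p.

1.1886

False-position update: c = (a·f(b) − b·f(a))/(f(b) − f(a)); replace the endpoint whose sign matches f(c).
f(0.901000) = -0.670852, f(1.950000) = 1.399399
step 1: c = 1.240922, f(c) = 0.122037 > 0 → new bracket [0.901000, 1.240922]
step 2: c = 1.188603, f(c) = 0.009621 > 0 → new bracket [0.901000, 1.188603]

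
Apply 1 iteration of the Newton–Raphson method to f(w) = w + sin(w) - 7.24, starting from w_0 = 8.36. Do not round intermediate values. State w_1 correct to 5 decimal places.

4.48910

f'(w) = 1 + cos(w)
w_0 = 8.360000: f = 1.994681, f' = 0.515302 → w_1 = 8.360000 - (1.994681)/(0.515302) = 4.489099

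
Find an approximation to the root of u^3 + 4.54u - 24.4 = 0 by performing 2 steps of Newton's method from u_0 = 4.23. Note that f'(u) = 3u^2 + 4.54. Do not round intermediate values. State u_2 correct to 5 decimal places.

u_0 = 4.230000: f = 70.491167, f' = 58.218700 → u_1 = 4.230000 - (70.491167)/(58.218700) = 3.019201
u_1 = 3.019201: f = 16.828912, f' = 31.886717 → u_2 = 3.019201 - (16.828912)/(31.886717) = 2.491429

2.49143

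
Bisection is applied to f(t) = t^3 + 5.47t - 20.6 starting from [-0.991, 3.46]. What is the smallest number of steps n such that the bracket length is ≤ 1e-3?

13

Initial width b − a = 3.46 − -0.991 = 4.451000.
After n steps the width is (b−a)/2^n; need (b−a)/2^n ≤ 1e-3.
So n ≥ log₂(4.451000/1e-3) = log₂(4451.0000) ≈ 12.1199.
Hence n = 13.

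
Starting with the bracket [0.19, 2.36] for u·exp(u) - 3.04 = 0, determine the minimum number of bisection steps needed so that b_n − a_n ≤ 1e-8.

Initial width b − a = 2.36 − 0.19 = 2.170000.
After n steps the width is (b−a)/2^n; need (b−a)/2^n ≤ 1e-8.
So n ≥ log₂(2.170000/1e-8) = log₂(217000000.0000) ≈ 27.6931.
Hence n = 28.

28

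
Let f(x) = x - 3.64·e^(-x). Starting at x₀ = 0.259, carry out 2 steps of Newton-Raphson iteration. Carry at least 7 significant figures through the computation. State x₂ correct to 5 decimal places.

1.13759

f'(x) = 1 + 3.64·e^(-x)
x_0 = 0.259000: f = -2.550436, f' = 3.809436 → x_1 = 0.259000 - (-2.550436)/(3.809436) = 0.928505
x_1 = 0.928505: f = -0.509820, f' = 2.438324 → x_2 = 0.928505 - (-0.509820)/(2.438324) = 1.137591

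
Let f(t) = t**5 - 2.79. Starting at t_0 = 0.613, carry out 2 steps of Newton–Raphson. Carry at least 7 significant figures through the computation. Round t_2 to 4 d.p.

3.5552

f'(t) = 5t**4
t_0 = 0.613000: f = -2.703443, f' = 0.706012 → t_1 = 0.613000 - (-2.703443)/(0.706012) = 4.442176
t_1 = 4.442176: f = 1726.941621, f' = 1946.941867 → t_2 = 4.442176 - (1726.941621)/(1946.941867) = 3.555174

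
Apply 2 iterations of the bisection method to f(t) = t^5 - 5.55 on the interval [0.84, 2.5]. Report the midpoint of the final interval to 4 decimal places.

1.4625

f(0.840000) = -5.131788, f(2.500000) = 92.106250 (opposite signs)
step 1: m = 1.670000, f(m) = 7.439199 > 0 → root in [0.840000, 1.670000]
step 2: m = 1.255000, f(m) = -2.436717 < 0 → root in [1.255000, 1.670000]
Midpoint of [1.255000, 1.670000] = 1.462500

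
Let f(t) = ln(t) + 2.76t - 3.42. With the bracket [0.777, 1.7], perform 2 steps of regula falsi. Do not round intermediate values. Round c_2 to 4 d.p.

1.1804

False-position update: c = (a·f(b) − b·f(a))/(f(b) − f(a)); replace the endpoint whose sign matches f(c).
f(0.777000) = -1.527795, f(1.700000) = 1.802628
step 1: c = 1.200416, f(c) = 0.075817 > 0 → new bracket [0.777000, 1.200416]
step 2: c = 1.180398, f(c) = 0.003748 > 0 → new bracket [0.777000, 1.180398]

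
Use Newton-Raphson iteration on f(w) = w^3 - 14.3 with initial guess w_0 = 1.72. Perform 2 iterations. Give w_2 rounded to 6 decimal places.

2.465297

f'(w) = 3w^2
w_0 = 1.720000: f = -9.211552, f' = 8.875200 → w_1 = 1.720000 - (-9.211552)/(8.875200) = 2.757898
w_1 = 2.757898: f = 6.676575, f' = 22.818004 → w_2 = 2.757898 - (6.676575)/(22.818004) = 2.465297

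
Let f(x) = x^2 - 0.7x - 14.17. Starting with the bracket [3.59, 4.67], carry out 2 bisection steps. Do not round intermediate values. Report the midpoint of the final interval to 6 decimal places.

f(3.590000) = -3.794900, f(4.670000) = 4.369900 (opposite signs)
step 1: m = 4.130000, f(m) = -0.004100 < 0 → root in [4.130000, 4.670000]
step 2: m = 4.400000, f(m) = 2.110000 > 0 → root in [4.130000, 4.400000]
Midpoint of [4.130000, 4.400000] = 4.265000

4.265000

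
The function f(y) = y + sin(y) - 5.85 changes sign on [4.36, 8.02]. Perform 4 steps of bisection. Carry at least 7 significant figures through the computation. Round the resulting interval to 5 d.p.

f(4.360000) = -2.428551, f(8.020000) = 3.156251 (opposite signs)
step 1: m = 6.190000, f(m) = 0.246949 > 0 → root in [4.360000, 6.190000]
step 2: m = 5.275000, f(m) = -1.420865 < 0 → root in [5.275000, 6.190000]
step 3: m = 5.732500, f(m) = -0.640771 < 0 → root in [5.732500, 6.190000]
step 4: m = 5.961250, f(m) = -0.205153 < 0 → root in [5.961250, 6.190000]

[5.96125, 6.19000]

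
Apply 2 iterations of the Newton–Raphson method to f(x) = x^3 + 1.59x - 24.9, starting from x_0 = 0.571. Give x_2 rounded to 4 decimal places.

f'(x) = 3x^2 + 1.59
x_0 = 0.571000: f = -23.805941, f' = 2.568123 → x_1 = 0.571000 - (-23.805941)/(2.568123) = 9.840782
x_1 = 9.840782: f = 943.737944, f' = 292.112976 → x_2 = 9.840782 - (943.737944)/(292.112976) = 6.610053

6.6101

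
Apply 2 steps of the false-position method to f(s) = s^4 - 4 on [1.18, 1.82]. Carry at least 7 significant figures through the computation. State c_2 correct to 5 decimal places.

f(1.180000) = -2.061222, f(1.820000) = 6.971994
step 1: c = 1.326037, f(c) = -0.908122 < 0 → new bracket [1.326037, 1.820000]
step 2: c = 1.382962, f(c) = -0.342020 < 0 → new bracket [1.382962, 1.820000]

1.38296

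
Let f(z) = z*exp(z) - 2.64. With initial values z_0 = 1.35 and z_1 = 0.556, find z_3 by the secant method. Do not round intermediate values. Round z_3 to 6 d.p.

1.030199

f(z_0) = 2.567524, f(z_1) = -1.670512
z_2 = 0.556000 - (-1.670512)·(0.556000 - 1.350000)/(-1.670512 - (2.567524)) = 0.868972; f(z_2) = -0.567973
z_3 = 0.868972 - (-0.567973)·(0.868972 - 0.556000)/(-0.567973 - (-1.670512)) = 1.030199; f(z_3) = 0.246232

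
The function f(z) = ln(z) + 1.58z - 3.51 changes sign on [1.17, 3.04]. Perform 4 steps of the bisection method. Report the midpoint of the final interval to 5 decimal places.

f(1.170000) = -1.504396, f(3.040000) = 2.405058 (opposite signs)
step 1: m = 2.105000, f(m) = 0.560215 > 0 → root in [1.170000, 2.105000]
step 2: m = 1.637500, f(m) = -0.429579 < 0 → root in [1.637500, 2.105000]
step 3: m = 1.871250, f(m) = 0.073182 > 0 → root in [1.637500, 1.871250]
step 4: m = 1.754375, f(m) = -0.175975 < 0 → root in [1.754375, 1.871250]
Midpoint of [1.754375, 1.871250] = 1.812812

1.81281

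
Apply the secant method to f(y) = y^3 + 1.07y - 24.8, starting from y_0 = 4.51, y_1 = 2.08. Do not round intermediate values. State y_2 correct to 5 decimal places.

2.46658

Secant update: y_(k+1) = y_k − f(y_k)·(y_k − y_(k-1))/(f(y_k) − f(y_(k-1))).
f(y_0) = 71.759551, f(y_1) = -13.575488
y_2 = 2.080000 - (-13.575488)·(2.080000 - 4.510000)/(-13.575488 - (71.759551)) = 2.466576; f(y_2) = -7.154132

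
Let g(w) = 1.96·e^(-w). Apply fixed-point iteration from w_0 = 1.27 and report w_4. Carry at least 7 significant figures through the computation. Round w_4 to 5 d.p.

1.04082

w_1 = g(1.270000) = 0.550430
w_2 = g(0.550430) = 1.130336
w_3 = g(1.130336) = 0.632933
w_4 = g(0.632933) = 1.040823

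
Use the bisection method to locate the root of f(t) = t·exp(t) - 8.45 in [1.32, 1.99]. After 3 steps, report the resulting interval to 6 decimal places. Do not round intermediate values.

f(1.320000) = -3.508684, f(1.990000) = 6.107912 (opposite signs)
step 1: m = 1.655000, f(m) = 0.210747 > 0 → root in [1.320000, 1.655000]
step 2: m = 1.487500, f(m) = -1.866300 < 0 → root in [1.487500, 1.655000]
step 3: m = 1.571250, f(m) = -0.888108 < 0 → root in [1.571250, 1.655000]

[1.571250, 1.655000]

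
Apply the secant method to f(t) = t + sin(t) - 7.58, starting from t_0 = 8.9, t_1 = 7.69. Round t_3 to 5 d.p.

7.06823

Secant update: t_(k+1) = t_k − f(t_k)·(t_k − t_(k-1))/(f(t_k) − f(t_(k-1))).
f(t_0) = 1.821021, f(t_1) = 1.096585
t_2 = 7.690000 - (1.096585)·(7.690000 - 8.900000)/(1.096585 - (1.821021)) = 5.858412; f(t_2) = -2.133703
t_3 = 5.858412 - (-2.133703)·(5.858412 - 7.690000)/(-2.133703 - (1.096585)) = 7.068231; f(t_3) = 0.195089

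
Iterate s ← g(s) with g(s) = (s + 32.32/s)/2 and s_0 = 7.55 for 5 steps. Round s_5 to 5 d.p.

s_1 = g(7.550000) = 5.915397
s_2 = g(5.915397) = 5.689552
s_3 = g(5.689552) = 5.685070
s_4 = g(5.685070) = 5.685068
s_5 = g(5.685068) = 5.685068

5.68507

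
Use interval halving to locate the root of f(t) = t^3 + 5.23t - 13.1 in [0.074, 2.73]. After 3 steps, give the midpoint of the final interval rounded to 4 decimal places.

1.5680

f(0.074000) = -12.712575, f(2.730000) = 21.524317 (opposite signs)
step 1: m = 1.402000, f(m) = -3.011763 < 0 → root in [1.402000, 2.730000]
step 2: m = 2.066000, f(m) = 6.523603 > 0 → root in [1.402000, 2.066000]
step 3: m = 1.734000, f(m) = 1.182535 > 0 → root in [1.402000, 1.734000]
Midpoint of [1.402000, 1.734000] = 1.568000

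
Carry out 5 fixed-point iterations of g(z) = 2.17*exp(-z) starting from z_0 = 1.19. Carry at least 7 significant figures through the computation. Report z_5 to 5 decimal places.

z_1 = g(1.190000) = 0.660160
z_2 = g(0.660160) = 1.121388
z_3 = g(1.121388) = 0.707045
z_4 = g(0.707045) = 1.070025
z_5 = g(1.070025) = 0.744310

0.74431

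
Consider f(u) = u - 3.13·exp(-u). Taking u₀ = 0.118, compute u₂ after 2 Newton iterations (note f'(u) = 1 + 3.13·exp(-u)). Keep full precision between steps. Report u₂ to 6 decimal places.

1.055148

u_0 = 0.118000: f = -2.663619, f' = 3.781619 → u_1 = 0.118000 - (-2.663619)/(3.781619) = 0.822359
u_1 = 0.822359: f = -0.552943, f' = 2.375302 → u_2 = 0.822359 - (-0.552943)/(2.375302) = 1.055148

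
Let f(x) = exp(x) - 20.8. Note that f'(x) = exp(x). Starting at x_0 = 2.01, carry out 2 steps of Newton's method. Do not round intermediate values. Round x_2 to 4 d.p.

x_0 = 2.010000: f = -13.336683, f' = 7.463317 → x_1 = 2.010000 - (-13.336683)/(7.463317) = 3.796964
x_1 = 3.796964: f = 23.765697, f' = 44.565697 → x_2 = 3.796964 - (23.765697)/(44.565697) = 3.263691

3.2637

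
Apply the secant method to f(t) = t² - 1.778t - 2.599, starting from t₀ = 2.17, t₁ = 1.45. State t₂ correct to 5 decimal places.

f(t_0) = -1.748360, f(t_1) = -3.074600
t_2 = 1.450000 - (-3.074600)·(1.450000 - 2.170000)/(-3.074600 - (-1.748360)) = 3.119164; f(t_2) = 1.584310

3.11916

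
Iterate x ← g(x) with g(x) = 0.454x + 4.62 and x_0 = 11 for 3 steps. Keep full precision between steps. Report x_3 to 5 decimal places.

x_1 = g(11.000000) = 9.614000
x_2 = g(9.614000) = 8.984756
x_3 = g(8.984756) = 8.699079

8.69908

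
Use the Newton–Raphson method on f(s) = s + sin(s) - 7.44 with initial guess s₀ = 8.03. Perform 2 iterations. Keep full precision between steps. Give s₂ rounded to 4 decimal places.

6.8661

f'(s) = 1 + cos(s)
s_0 = 8.030000: f = 1.574549, f' = 0.824889 → s_1 = 8.030000 - (1.574549)/(0.824889) = 6.121200
s_1 = 6.121200: f = -1.480079, f' = 1.986909 → s_2 = 6.121200 - (-1.480079)/(1.986909) = 6.866115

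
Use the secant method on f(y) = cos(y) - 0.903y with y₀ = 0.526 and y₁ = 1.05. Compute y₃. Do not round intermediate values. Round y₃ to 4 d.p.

0.7833

f(y_0) = 0.389844, f(y_1) = -0.450579
y_2 = 1.050000 - (-0.450579)·(1.050000 - 0.526000)/(-0.450579 - (0.389844)) = 0.769066; f(y_2) = 0.024094
y_3 = 0.769066 - (0.024094)·(0.769066 - 1.050000)/(0.024094 - (-0.450579)) = 0.783326; f(y_3) = 0.001227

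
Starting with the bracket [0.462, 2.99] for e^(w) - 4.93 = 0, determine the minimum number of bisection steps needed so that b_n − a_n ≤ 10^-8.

28

Initial width b − a = 2.99 − 0.462 = 2.528000.
After n steps the width is (b−a)/2^n; need (b−a)/2^n ≤ 10^-8.
So n ≥ log₂(2.528000/10^-8) = log₂(252800000.0000) ≈ 27.9134.
Hence n = 28.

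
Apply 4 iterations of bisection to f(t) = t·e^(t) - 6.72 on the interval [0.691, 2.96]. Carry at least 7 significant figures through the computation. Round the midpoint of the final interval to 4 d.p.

f(0.691000) = -5.340964, f(2.960000) = 50.401996 (opposite signs)
step 1: m = 1.825500, f(m) = 4.608865 > 0 → root in [0.691000, 1.825500]
step 2: m = 1.258250, f(m) = -2.291894 < 0 → root in [1.258250, 1.825500]
step 3: m = 1.541875, f(m) = 0.485713 > 0 → root in [1.258250, 1.541875]
step 4: m = 1.400062, f(m) = -1.042112 < 0 → root in [1.400062, 1.541875]
Midpoint of [1.400062, 1.541875] = 1.470969

1.4710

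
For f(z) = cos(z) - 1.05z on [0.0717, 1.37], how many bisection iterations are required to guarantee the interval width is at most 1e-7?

Initial width b − a = 1.37 − 0.0717 = 1.298300.
After n steps the width is (b−a)/2^n; need (b−a)/2^n ≤ 1e-7.
So n ≥ log₂(1.298300/1e-7) = log₂(12983000.0000) ≈ 23.6301.
Hence n = 24.

24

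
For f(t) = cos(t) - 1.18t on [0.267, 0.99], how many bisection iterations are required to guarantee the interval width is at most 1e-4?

13

Initial width b − a = 0.99 − 0.267 = 0.723000.
After n steps the width is (b−a)/2^n; need (b−a)/2^n ≤ 1e-4.
So n ≥ log₂(0.723000/1e-4) = log₂(7230.0000) ≈ 12.8198.
Hence n = 13.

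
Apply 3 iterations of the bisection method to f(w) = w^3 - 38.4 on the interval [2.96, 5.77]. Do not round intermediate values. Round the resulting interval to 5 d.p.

f(2.960000) = -12.465664, f(5.770000) = 153.700033 (opposite signs)
step 1: m = 4.365000, f(m) = 44.767327 > 0 → root in [2.960000, 4.365000]
step 2: m = 3.662500, f(m) = 10.728432 > 0 → root in [2.960000, 3.662500]
step 3: m = 3.311250, f(m) = -2.094208 < 0 → root in [3.311250, 3.662500]

[3.31125, 3.66250]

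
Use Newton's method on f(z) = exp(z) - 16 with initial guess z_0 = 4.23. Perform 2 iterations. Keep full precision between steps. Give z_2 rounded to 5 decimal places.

2.96429

Newton update: z ← z − f(z)/f'(z).
f'(z) = exp(z)
z_0 = 4.230000: f = 52.717232, f' = 68.717232 → z_1 = 4.230000 - (52.717232)/(68.717232) = 3.462838
z_1 = 3.462838: f = 15.907409, f' = 31.907409 → z_2 = 3.462838 - (15.907409)/(31.907409) = 2.964289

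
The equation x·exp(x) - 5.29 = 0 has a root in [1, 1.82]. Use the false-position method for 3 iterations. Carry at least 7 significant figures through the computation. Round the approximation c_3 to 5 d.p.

1.34953

f(1.000000) = -2.571718, f(1.820000) = 5.942782
step 1: c = 1.247673, f(c) = -0.945318 < 0 → new bracket [1.247673, 1.820000]
step 2: c = 1.326218, f(c) = -0.294437 < 0 → new bracket [1.326218, 1.820000]
step 3: c = 1.349528, f(c) = -0.086751 < 0 → new bracket [1.349528, 1.820000]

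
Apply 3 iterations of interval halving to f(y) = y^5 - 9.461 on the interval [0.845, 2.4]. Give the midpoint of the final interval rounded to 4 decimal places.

1.5253

f(0.845000) = -9.030192, f(2.400000) = 70.165240 (opposite signs)
step 1: m = 1.622500, f(m) = 1.783070 > 0 → root in [0.845000, 1.622500]
step 2: m = 1.233750, f(m) = -6.602516 < 0 → root in [1.233750, 1.622500]
step 3: m = 1.428125, f(m) = -3.520389 < 0 → root in [1.428125, 1.622500]
Midpoint of [1.428125, 1.622500] = 1.525313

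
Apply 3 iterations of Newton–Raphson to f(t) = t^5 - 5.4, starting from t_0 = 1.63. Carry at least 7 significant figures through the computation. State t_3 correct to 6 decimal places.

f'(t) = 5t^4
t_0 = 1.630000: f = 6.106362, f' = 35.295588 → t_1 = 1.630000 - (6.106362)/(35.295588) = 1.456994
t_1 = 1.456994: f = 1.165809, f' = 22.532045 → t_2 = 1.456994 - (1.165809)/(22.532045) = 1.405254
t_2 = 1.405254: f = 0.079911, f' = 19.497943 → t_3 = 1.405254 - (0.079911)/(19.497943) = 1.401155

1.401155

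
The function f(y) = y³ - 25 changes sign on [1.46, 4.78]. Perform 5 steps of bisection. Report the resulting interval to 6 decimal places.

[2.912500, 3.016250]

f(1.460000) = -21.887864, f(4.780000) = 84.215352 (opposite signs)
step 1: m = 3.120000, f(m) = 5.371328 > 0 → root in [1.460000, 3.120000]
step 2: m = 2.290000, f(m) = -12.991011 < 0 → root in [2.290000, 3.120000]
step 3: m = 2.705000, f(m) = -5.207447 < 0 → root in [2.705000, 3.120000]
step 4: m = 2.912500, f(m) = -0.294264 < 0 → root in [2.912500, 3.120000]
step 5: m = 3.016250, f(m) = 2.441131 > 0 → root in [2.912500, 3.016250]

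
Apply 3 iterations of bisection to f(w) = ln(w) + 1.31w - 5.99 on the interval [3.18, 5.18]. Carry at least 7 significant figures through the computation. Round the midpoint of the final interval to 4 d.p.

f(3.180000) = -0.667319, f(5.180000) = 2.440605 (opposite signs)
step 1: m = 4.180000, f(m) = 0.916111 > 0 → root in [3.180000, 4.180000]
step 2: m = 3.680000, f(m) = 0.133713 > 0 → root in [3.180000, 3.680000]
step 3: m = 3.430000, f(m) = -0.264140 < 0 → root in [3.430000, 3.680000]
Midpoint of [3.430000, 3.680000] = 3.555000

3.5550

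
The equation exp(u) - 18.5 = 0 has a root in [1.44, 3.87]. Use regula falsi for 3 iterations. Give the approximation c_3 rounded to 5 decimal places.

2.79501

False-position update: c = (a·f(b) − b·f(a))/(f(b) − f(a)); replace the endpoint whose sign matches f(c).
f(1.440000) = -14.279304, f(3.870000) = 29.442386
step 1: c = 2.233627, f(c) = -9.166343 < 0 → new bracket [2.233627, 3.870000]
step 2: c = 2.622129, f(c) = -4.735007 < 0 → new bracket [2.622129, 3.870000]
step 3: c = 2.795011, f(c) = -2.137186 < 0 → new bracket [2.795011, 3.870000]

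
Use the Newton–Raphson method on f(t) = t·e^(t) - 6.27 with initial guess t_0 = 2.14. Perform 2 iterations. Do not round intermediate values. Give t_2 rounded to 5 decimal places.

f'(t) = (t + 1)·e^(t)
t_0 = 2.140000: f = 11.918797, f' = 26.688234 → t_1 = 2.140000 - (11.918797)/(26.688234) = 1.693406
t_1 = 1.693406: f = 2.938697, f' = 14.646670 → t_2 = 1.693406 - (2.938697)/(14.646670) = 1.492767

1.49277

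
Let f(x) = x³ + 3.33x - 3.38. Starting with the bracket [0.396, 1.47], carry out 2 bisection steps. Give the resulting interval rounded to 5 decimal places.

f(0.396000) = -1.999221, f(1.470000) = 4.691623 (opposite signs)
step 1: m = 0.933000, f(m) = 0.539056 > 0 → root in [0.396000, 0.933000]
step 2: m = 0.664500, f(m) = -0.873798 < 0 → root in [0.664500, 0.933000]

[0.66450, 0.93300]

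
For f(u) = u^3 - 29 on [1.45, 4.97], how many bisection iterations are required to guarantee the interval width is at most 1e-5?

Initial width b − a = 4.97 − 1.45 = 3.520000.
After n steps the width is (b−a)/2^n; need (b−a)/2^n ≤ 1e-5.
So n ≥ log₂(3.520000/1e-5) = log₂(352000.0000) ≈ 18.4252.
Hence n = 19.

19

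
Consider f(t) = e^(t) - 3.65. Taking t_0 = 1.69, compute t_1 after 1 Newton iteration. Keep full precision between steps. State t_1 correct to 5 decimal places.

1.36350

f'(t) = e^(t)
t_0 = 1.690000: f = 1.769481, f' = 5.419481 → t_1 = 1.690000 - (1.769481)/(5.419481) = 1.363496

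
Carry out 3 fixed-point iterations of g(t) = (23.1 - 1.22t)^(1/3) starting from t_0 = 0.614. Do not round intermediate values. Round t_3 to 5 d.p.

t_1 = g(0.614000) = 2.816859
t_2 = g(2.816859) = 2.699105
t_3 = g(2.699105) = 2.705662

2.70566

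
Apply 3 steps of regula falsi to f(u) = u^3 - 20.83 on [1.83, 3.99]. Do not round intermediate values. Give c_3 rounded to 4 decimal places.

2.7048

f(1.830000) = -14.701513, f(3.990000) = 42.691199
step 1: c = 2.383298, f(c) = -7.292608 < 0 → new bracket [2.383298, 3.990000]
step 2: c = 2.617715, f(c) = -2.892290 < 0 → new bracket [2.617715, 3.990000]
step 3: c = 2.704787, f(c) = -1.042126 < 0 → new bracket [2.704787, 3.990000]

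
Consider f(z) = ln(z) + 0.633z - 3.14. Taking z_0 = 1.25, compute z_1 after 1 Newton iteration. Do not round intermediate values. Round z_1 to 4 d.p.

2.7333

f'(z) = 1/z + 0.633
z_0 = 1.250000: f = -2.125606, f' = 1.433000 → z_1 = 1.250000 - (-2.125606)/(1.433000) = 2.733326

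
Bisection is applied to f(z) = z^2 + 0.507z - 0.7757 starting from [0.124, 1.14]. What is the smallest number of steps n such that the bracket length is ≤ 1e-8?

Initial width b − a = 1.14 − 0.124 = 1.016000.
After n steps the width is (b−a)/2^n; need (b−a)/2^n ≤ 1e-8.
So n ≥ log₂(1.016000/1e-8) = log₂(101600000.0000) ≈ 26.5983.
Hence n = 27.

27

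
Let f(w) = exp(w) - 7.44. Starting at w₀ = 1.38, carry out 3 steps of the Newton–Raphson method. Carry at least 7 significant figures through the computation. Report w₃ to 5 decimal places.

2.00725

f'(w) = exp(w)
w_0 = 1.380000: f = -3.465098, f' = 3.974902 → w_1 = 1.380000 - (-3.465098)/(3.974902) = 2.251744
w_1 = 2.251744: f = 2.064301, f' = 9.504301 → w_2 = 2.251744 - (2.064301)/(9.504301) = 2.034548
w_2 = 2.034548: f = 0.208794, f' = 7.648794 → w_3 = 2.034548 - (0.208794)/(7.648794) = 2.007250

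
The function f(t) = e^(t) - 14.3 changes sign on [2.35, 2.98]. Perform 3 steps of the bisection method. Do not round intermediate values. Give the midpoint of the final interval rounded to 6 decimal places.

f(2.350000) = -3.814430, f(2.980000) = 5.387817 (opposite signs)
step 1: m = 2.665000, f(m) = 0.067950 > 0 → root in [2.350000, 2.665000]
step 2: m = 2.507500, f(m) = -2.025794 < 0 → root in [2.507500, 2.665000]
step 3: m = 2.586250, f(m) = -1.020121 < 0 → root in [2.586250, 2.665000]
Midpoint of [2.586250, 2.665000] = 2.625625

2.625625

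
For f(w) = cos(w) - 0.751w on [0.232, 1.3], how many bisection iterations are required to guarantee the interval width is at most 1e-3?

11

Initial width b − a = 1.3 − 0.232 = 1.068000.
After n steps the width is (b−a)/2^n; need (b−a)/2^n ≤ 1e-3.
So n ≥ log₂(1.068000/1e-3) = log₂(1068.0000) ≈ 10.0607.
Hence n = 11.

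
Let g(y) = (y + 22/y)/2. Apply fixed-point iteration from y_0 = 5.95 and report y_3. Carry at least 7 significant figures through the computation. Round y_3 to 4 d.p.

y_1 = g(5.950000) = 4.823739
y_2 = g(4.823739) = 4.692258
y_3 = g(4.692258) = 4.690416

4.6904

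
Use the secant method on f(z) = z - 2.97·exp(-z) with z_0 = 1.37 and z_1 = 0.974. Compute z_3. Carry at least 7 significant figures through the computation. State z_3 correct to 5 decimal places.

Secant update: z_(k+1) = z_k − f(z_k)·(z_k − z_(k-1))/(f(z_k) − f(z_(k-1))).
f(z_0) = 0.615302, f(z_1) = -0.147382
z_2 = 0.974000 - (-0.147382)·(0.974000 - 1.370000)/(-0.147382 - (0.615302)) = 1.050524; f(z_2) = 0.011752
z_3 = 1.050524 - (0.011752)·(1.050524 - 0.974000)/(0.011752 - (-0.147382)) = 1.044872; f(z_3) = 0.000214

1.04487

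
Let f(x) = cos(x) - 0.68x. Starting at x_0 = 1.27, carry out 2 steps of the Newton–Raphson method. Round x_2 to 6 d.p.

0.906614

Newton update: x ← x − f(x)/f'(x).
f'(x) = -sin(x) - 0.68
x_0 = 1.270000: f = -0.567319, f' = -1.635101 → x_1 = 1.270000 - (-0.567319)/(-1.635101) = 0.923037
x_1 = 0.923037: f = -0.024264, f' = -1.477438 → x_2 = 0.923037 - (-0.024264)/(-1.477438) = 0.906614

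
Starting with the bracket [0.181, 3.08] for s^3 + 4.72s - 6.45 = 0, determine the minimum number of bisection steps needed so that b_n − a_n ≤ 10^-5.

19

Initial width b − a = 3.08 − 0.181 = 2.899000.
After n steps the width is (b−a)/2^n; need (b−a)/2^n ≤ 10^-5.
So n ≥ log₂(2.899000/10^-5) = log₂(289900.0000) ≈ 18.1452.
Hence n = 19.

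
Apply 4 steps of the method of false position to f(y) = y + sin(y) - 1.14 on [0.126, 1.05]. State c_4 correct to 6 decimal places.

False-position update: c = (a·f(b) − b·f(a))/(f(b) − f(a)); replace the endpoint whose sign matches f(c).
f(0.126000) = -0.888333, f(1.050000) = 0.777423
step 1: c = 0.618761, f(c) = 0.058787 > 0 → new bracket [0.126000, 0.618761]
step 2: c = 0.588176, f(c) = 0.003020 > 0 → new bracket [0.126000, 0.588176]
step 3: c = 0.586610, f(c) = 0.000151 > 0 → new bracket [0.126000, 0.586610]
step 4: c = 0.586532, f(c) = 0.000008 > 0 → new bracket [0.126000, 0.586532]

0.586532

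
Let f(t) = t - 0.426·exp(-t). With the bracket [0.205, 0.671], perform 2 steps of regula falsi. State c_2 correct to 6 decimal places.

f(0.205000) = -0.142040, f(0.671000) = 0.453230
step 1: c = 0.316194, f(c) = 0.005675 > 0 → new bracket [0.205000, 0.316194]
step 2: c = 0.311922, f(c) = 0.000074 > 0 → new bracket [0.205000, 0.311922]

0.311922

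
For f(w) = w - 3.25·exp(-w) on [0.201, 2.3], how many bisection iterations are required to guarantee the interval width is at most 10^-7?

Initial width b − a = 2.3 − 0.201 = 2.099000.
After n steps the width is (b−a)/2^n; need (b−a)/2^n ≤ 10^-7.
So n ≥ log₂(2.099000/10^-7) = log₂(20990000.0000) ≈ 24.3232.
Hence n = 25.

25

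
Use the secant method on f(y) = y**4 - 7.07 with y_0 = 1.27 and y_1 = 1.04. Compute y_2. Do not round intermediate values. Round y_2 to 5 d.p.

1.98792

Secant update: y_(k+1) = y_k − f(y_k)·(y_k − y_(k-1))/(f(y_k) − f(y_(k-1))).
f(y_0) = -4.468554, f(y_1) = -5.900141
y_2 = 1.040000 - (-5.900141)·(1.040000 - 1.270000)/(-5.900141 - (-4.468554)) = 1.987921; f(y_2) = 8.546967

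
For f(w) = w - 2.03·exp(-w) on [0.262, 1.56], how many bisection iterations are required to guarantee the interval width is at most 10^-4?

Initial width b − a = 1.56 − 0.262 = 1.298000.
After n steps the width is (b−a)/2^n; need (b−a)/2^n ≤ 10^-4.
So n ≥ log₂(1.298000/10^-4) = log₂(12980.0000) ≈ 13.6640.
Hence n = 14.

14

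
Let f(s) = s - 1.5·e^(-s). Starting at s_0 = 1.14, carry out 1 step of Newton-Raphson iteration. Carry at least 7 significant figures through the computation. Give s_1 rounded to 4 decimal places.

0.6938

f'(s) = 1 + 1.5·e^(-s)
s_0 = 1.140000: f = 0.660271, f' = 1.479729 → s_1 = 1.140000 - (0.660271)/(1.479729) = 0.693789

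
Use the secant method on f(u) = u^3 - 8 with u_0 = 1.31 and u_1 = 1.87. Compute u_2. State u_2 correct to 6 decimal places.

f(u_0) = -5.751909, f(u_1) = -1.460797
u_2 = 1.870000 - (-1.460797)·(1.870000 - 1.310000)/(-1.460797 - (-5.751909)) = 2.060637; f(u_2) = 0.749933

2.060637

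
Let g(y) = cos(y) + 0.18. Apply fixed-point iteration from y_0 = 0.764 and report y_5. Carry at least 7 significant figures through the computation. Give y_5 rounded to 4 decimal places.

0.8625

y_1 = g(0.764000) = 0.902075
y_2 = g(0.902075) = 0.799984
y_3 = g(0.799984) = 0.876718
y_4 = g(0.876718) = 0.819677
y_5 = g(0.819677) = 0.862457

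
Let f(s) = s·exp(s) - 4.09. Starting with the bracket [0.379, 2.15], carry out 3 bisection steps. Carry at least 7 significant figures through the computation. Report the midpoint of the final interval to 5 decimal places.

1.15381

f(0.379000) = -3.536348, f(2.150000) = 14.367446 (opposite signs)
step 1: m = 1.264500, f(m) = 0.388001 > 0 → root in [0.379000, 1.264500]
step 2: m = 0.821750, f(m) = -2.220949 < 0 → root in [0.821750, 1.264500]
step 3: m = 1.043125, f(m) = -1.129536 < 0 → root in [1.043125, 1.264500]
Midpoint of [1.043125, 1.264500] = 1.153812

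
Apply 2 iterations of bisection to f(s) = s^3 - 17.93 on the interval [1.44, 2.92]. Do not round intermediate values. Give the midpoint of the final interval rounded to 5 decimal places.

2.73500

f(1.440000) = -14.944016, f(2.920000) = 6.967088 (opposite signs)
step 1: m = 2.180000, f(m) = -7.569768 < 0 → root in [2.180000, 2.920000]
step 2: m = 2.550000, f(m) = -1.348625 < 0 → root in [2.550000, 2.920000]
Midpoint of [2.550000, 2.920000] = 2.735000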